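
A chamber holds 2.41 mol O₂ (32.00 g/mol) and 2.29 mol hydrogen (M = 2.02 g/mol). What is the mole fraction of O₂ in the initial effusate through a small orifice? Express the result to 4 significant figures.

Effusion rate of each component ∝ n_i/√M_i (partial pressure × 1/√M).
x_O₂(eff) = (n_O₂/√M_O₂) / (n_O₂/√M_O₂ + n_H₂/√M_H₂)
= (2.41/√32.00) / (2.41/√32.00 + 2.29/√2.02) = 0.4260/(0.4260 + 1.611) = 0.2091.

0.2091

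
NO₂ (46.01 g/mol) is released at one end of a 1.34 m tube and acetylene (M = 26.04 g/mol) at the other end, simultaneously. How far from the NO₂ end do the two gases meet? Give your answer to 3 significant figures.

0.575 m

Graham's law gives d_NO₂/d_C₂H₂ = rate_NO₂/rate_C₂H₂ = √(M_C₂H₂/M_NO₂) = √(26.04/46.01) = 0.7523.
With d_NO₂ + d_C₂H₂ = 1.34 m, d_C₂H₂ = 1.34/(1 + 0.7523) = 0.7647 m.
d_NO₂ = 1.34 − 0.7647 = 0.575 m.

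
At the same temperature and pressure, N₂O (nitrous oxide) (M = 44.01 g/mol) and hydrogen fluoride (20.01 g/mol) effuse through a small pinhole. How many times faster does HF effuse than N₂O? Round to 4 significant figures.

Graham's law gives rate_HF/rate_N₂O = √(M_N₂O/M_HF) = √(44.01/20.01) = √2.199 = 1.483.

1.483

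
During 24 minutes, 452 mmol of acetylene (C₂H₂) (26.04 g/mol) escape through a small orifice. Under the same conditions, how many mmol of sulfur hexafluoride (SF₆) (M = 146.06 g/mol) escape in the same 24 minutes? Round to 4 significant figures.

Using Graham's law: rate_SF₆/rate_C₂H₂ = √(M_C₂H₂/M_SF₆) = √(26.04/146.06) = √0.1783 = 0.4222.
So the amount for SF₆ is 452 × 0.4222 = 190.9 mmol.

190.9 mmol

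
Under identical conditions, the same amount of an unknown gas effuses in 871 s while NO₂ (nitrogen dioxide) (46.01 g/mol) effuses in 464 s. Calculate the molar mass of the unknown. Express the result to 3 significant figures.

Since effusion rate ∝ 1/√M, t_X/t_NO₂ = √(M_X/M_NO₂).
871/464 = 1.877 = √(M_X/46.01)
M_X = 46.01 × 1.877² = 46.01 × 3.524 = 162 g/mol

162 g/mol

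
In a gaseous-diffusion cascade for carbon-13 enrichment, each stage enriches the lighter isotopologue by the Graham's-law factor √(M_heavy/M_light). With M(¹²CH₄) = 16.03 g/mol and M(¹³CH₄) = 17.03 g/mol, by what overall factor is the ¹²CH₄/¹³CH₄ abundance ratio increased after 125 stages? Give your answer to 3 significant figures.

43.9

After 125 stages the ratio has grown by (√(17.03/16.03))^125 = (17.03/16.03)^(125/2).
= 1.06238^(125/2) = 43.9.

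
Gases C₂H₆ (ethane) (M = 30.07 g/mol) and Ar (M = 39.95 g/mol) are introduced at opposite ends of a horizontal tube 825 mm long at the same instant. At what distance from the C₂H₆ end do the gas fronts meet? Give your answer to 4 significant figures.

441.7 mm

Graham's law gives d_C₂H₆/d_Ar = rate_C₂H₆/rate_Ar = √(M_Ar/M_C₂H₆) = √(39.95/30.07) = 1.153.
With d_C₂H₆ + d_Ar = 825 mm, d_Ar = 825/(1 + 1.153) = 383.3 mm.
d_C₂H₆ = 825 − 383.3 = 441.7 mm.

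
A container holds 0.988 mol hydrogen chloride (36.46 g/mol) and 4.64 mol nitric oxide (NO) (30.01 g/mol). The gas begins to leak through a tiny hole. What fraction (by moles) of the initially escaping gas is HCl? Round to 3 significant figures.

Effusion rate of each component ∝ n_i/√M_i (partial pressure × 1/√M).
Mole fraction of HCl in the effusate = (n_HCl/√M_HCl) / (n_HCl/√M_HCl + n_NO/√M_NO)
= (0.988/√36.46) / (0.988/√36.46 + 4.64/√30.01) = 0.1636/(0.1636 + 0.8470) = 0.162.

0.162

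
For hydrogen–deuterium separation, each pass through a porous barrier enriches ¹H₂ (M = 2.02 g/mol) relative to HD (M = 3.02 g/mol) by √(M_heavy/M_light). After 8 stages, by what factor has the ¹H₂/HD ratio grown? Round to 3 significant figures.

Each stage multiplies the ratio by α = √(3.02/2.02), so after 8 stages the overall factor is α^8 = (3.02/2.02)^(8/2).
= 1.49505^4 = 5.00.

5.00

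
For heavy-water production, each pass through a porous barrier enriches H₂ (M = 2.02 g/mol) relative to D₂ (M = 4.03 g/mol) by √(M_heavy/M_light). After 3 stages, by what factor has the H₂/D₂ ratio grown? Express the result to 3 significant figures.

After 3 stages the ratio has grown by (√(4.03/2.02))^3 = (4.03/2.02)^(3/2).
= 1.99505^(3/2) = 2.82.

2.82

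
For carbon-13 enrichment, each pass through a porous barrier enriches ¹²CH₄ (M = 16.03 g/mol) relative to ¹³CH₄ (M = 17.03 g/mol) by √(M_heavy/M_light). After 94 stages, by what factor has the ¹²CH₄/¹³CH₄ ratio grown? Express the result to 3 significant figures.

17.2

After 94 stages the ratio has grown by (√(17.03/16.03))^94 = (17.03/16.03)^(94/2).
= 1.06238^47 = 17.2.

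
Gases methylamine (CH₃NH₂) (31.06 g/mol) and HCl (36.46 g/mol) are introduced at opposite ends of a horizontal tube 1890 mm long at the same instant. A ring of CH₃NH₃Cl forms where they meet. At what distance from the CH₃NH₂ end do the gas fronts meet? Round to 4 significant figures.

982.8 mm

The fronts meet when d_CH₃NH₂ + d_HCl = L with d_CH₃NH₂/d_HCl = √(M_HCl/M_CH₃NH₂) (Graham's law). Here √(M_HCl/M_CH₃NH₂) = √(36.46/31.06) = 1.083.
With d_CH₃NH₂ + d_HCl = 1890 mm, d_HCl = 1890/(1 + 1.083) = 907.2 mm.
d_CH₃NH₂ = 1890 − 907.2 = 982.8 mm.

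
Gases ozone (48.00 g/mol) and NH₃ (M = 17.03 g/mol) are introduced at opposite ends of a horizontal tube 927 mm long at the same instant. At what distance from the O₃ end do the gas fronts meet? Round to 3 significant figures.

346 mm

The fronts meet when d_O₃ + d_NH₃ = L with d_O₃/d_NH₃ = √(M_NH₃/M_O₃) (Graham's law). Here √(M_NH₃/M_O₃) = √(17.03/48.00) = 0.5956.
With d_O₃ + d_NH₃ = 927 mm, d_NH₃ = 927/(1 + 0.5956) = 581.0 mm.
d_O₃ = 927 − 581.0 = 346 mm.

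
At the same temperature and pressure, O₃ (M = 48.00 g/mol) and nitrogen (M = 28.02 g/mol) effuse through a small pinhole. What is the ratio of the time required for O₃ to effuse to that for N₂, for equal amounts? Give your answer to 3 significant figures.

1.31

By Graham's law, t_O₃/t_N₂ = √(M_O₃/M_N₂) = √(48.00/28.02) = √1.713 = 1.31.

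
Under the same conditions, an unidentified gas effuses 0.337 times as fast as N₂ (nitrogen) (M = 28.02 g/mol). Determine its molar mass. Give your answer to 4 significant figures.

246.7 g/mol

Graham's law gives rate_X/rate_N₂ = √(M_N₂/M_X).
0.337 = √(28.02/M_X)
M_X = 28.02 / 0.337² = 28.02 / 0.1136 = 246.7 g/mol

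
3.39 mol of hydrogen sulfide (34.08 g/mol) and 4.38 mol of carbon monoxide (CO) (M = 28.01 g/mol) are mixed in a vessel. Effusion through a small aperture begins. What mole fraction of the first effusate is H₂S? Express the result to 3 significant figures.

Effusion rate of each component ∝ n_i/√M_i (partial pressure × 1/√M).
x_H₂S(eff) = (n_H₂S/√M_H₂S) / (n_H₂S/√M_H₂S + n_CO/√M_CO)
= (3.39/√34.08) / (3.39/√34.08 + 4.38/√28.01) = 0.5807/(0.5807 + 0.8276) = 0.412.

0.412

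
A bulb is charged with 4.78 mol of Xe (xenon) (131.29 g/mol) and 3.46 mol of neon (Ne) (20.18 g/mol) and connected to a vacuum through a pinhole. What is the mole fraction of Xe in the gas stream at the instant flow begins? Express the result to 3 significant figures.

0.351

Each component's effusion rate ∝ (its partial pressure)·(1/√M) ∝ n_i/√M_i.
Mole fraction of Xe in the effusate = (n_Xe/√M_Xe) / (n_Xe/√M_Xe + n_Ne/√M_Ne)
= (4.78/√131.29) / (4.78/√131.29 + 3.46/√20.18) = 0.4172/(0.4172 + 0.7702) = 0.351.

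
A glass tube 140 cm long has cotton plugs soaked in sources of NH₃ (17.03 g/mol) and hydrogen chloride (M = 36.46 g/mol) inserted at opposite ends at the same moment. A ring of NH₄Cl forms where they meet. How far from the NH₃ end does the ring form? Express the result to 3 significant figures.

83.2 cm

The fronts meet when d_NH₃ + d_HCl = L with d_NH₃/d_HCl = √(M_HCl/M_NH₃) (Graham's law). Here √(M_HCl/M_NH₃) = √(36.46/17.03) = 1.463.
With d_NH₃ + d_HCl = 140 cm, d_HCl = 140/(1 + 1.463) = 56.84 cm.
d_NH₃ = 140 − 56.84 = 83.2 cm.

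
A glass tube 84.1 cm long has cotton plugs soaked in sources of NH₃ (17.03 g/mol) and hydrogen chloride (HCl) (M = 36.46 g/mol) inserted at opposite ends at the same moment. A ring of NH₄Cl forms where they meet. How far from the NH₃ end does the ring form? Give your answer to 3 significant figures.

50.0 cm

Distances travelled in equal time are proportional to diffusion rates, so d_NH₃/d_HCl = √(M_HCl/M_NH₃) = √(36.46/17.03) = 1.463.
With d_NH₃ + d_HCl = 84.1 cm, d_HCl = 84.1/(1 + 1.463) = 34.14 cm.
d_NH₃ = 84.1 − 34.14 = 50.0 cm.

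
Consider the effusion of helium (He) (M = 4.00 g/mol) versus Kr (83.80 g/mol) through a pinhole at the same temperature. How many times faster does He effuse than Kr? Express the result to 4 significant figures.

By Graham's law, rate_He/rate_Kr = √(M_Kr/M_He) = √(83.80/4.00) = √20.95 = 4.577.

4.577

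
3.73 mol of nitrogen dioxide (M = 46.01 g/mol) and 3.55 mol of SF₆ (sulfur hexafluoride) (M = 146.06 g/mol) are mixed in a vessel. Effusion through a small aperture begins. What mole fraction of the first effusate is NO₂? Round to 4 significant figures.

Effusion rate of each component ∝ n_i/√M_i (partial pressure × 1/√M).
x_NO₂(eff) = (n_NO₂/√M_NO₂) / (n_NO₂/√M_NO₂ + n_SF₆/√M_SF₆)
= (3.73/√46.01) / (3.73/√46.01 + 3.55/√146.06) = 0.5499/(0.5499 + 0.2937) = 0.6518.

0.6518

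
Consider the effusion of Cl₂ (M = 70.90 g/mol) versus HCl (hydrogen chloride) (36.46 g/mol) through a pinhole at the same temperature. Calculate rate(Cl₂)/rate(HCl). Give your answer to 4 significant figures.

By Graham's law, rate_Cl₂/rate_HCl = √(M_HCl/M_Cl₂) = √(36.46/70.90) = √0.5142 = 0.7171.

0.7171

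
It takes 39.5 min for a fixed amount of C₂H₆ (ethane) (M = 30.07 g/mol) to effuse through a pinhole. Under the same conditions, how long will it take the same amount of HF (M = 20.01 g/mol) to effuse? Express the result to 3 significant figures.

32.2 min

By Graham's law, t_HF/t_C₂H₆ = √(M_HF/M_C₂H₆) = √(20.01/30.07) = √0.6654 = 0.8157.
So the time for HF is 39.5 × 0.8157 = 32.2 min.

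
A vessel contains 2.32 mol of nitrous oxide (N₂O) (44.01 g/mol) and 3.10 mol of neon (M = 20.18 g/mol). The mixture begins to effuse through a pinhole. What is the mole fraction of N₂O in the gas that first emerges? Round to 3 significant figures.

0.336

Rate_i ∝ x_i/√M_i (Graham's law weighted by mole fraction), so the effusate composition follows n_i/√M_i.
So x_N₂O in the escaping gas = (n_N₂O/√M_N₂O) / Σ(n_i/√M_i)
= (2.32/√44.01) / (2.32/√44.01 + 3.10/√20.18) = 0.3497/(0.3497 + 0.6901) = 0.336.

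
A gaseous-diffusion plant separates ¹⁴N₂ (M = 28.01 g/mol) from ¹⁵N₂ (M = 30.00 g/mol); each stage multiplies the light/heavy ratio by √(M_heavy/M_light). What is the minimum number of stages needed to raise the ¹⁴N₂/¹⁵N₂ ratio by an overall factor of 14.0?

77

With α = √(30.00/28.01) per stage, ln α = ½ ln(1.07105) = 0.03432.
Need α^N ≥ 14.0 ⇒ N ≥ ln(14.0) / ln α = 2.639 / 0.03432 = 76.90.
Minimum whole number of stages: N = 77.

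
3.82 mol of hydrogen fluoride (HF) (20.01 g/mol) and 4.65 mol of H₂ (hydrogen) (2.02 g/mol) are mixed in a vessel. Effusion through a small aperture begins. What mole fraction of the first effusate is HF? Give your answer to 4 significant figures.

0.2070

Effusion rate of each component ∝ n_i/√M_i (partial pressure × 1/√M).
x_HF(eff) = (n_HF/√M_HF) / (n_HF/√M_HF + n_H₂/√M_H₂)
= (3.82/√20.01) / (3.82/√20.01 + 4.65/√2.02) = 0.8540/(0.8540 + 3.272) = 0.2070.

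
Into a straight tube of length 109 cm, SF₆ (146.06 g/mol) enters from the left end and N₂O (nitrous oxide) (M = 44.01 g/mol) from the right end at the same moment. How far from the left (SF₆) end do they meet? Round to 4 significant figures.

38.63 cm

The fronts meet when d_SF₆ + d_N₂O = L with d_SF₆/d_N₂O = √(M_N₂O/M_SF₆) (Graham's law). Here √(M_N₂O/M_SF₆) = √(44.01/146.06) = 0.5489.
With d_SF₆ + d_N₂O = 109 cm, d_N₂O = 109/(1 + 0.5489) = 70.37 cm.
d_SF₆ = 109 − 70.37 = 38.63 cm.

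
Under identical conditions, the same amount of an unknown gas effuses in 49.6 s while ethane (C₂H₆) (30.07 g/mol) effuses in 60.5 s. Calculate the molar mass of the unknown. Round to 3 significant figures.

20.2 g/mol

By Graham's law, t_X/t_C₂H₆ = √(M_X/M_C₂H₆).
49.6/60.5 = 0.8198 = √(M_X/30.07)
M_X = 30.07 × 0.8198² = 30.07 × 0.6721 = 20.2 g/mol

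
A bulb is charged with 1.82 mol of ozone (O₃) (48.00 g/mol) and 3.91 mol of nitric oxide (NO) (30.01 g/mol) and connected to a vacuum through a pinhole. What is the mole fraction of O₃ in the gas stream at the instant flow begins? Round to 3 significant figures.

Rate_i ∝ x_i/√M_i (Graham's law weighted by mole fraction), so the effusate composition follows n_i/√M_i.
Mole fraction of O₃ in the effusate = (n_O₃/√M_O₃) / (n_O₃/√M_O₃ + n_NO/√M_NO)
= (1.82/√48.00) / (1.82/√48.00 + 3.91/√30.01) = 0.2627/(0.2627 + 0.7137) = 0.269.

0.269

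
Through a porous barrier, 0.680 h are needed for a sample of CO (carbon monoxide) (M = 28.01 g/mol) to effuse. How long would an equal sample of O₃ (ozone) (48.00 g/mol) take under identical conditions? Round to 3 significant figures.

0.890 h

Using Graham's law: t_O₃/t_CO = √(M_O₃/M_CO) = √(48.00/28.01) = √1.714 = 1.309.
So the time for O₃ is 0.680 × 1.309 = 0.890 h.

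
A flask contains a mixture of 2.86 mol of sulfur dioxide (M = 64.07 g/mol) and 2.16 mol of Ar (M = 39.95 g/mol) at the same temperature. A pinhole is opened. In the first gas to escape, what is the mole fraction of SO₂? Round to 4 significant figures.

0.5111

Rate_i ∝ x_i/√M_i (Graham's law weighted by mole fraction), so the effusate composition follows n_i/√M_i.
x_SO₂(eff) = (n_SO₂/√M_SO₂) / (n_SO₂/√M_SO₂ + n_Ar/√M_Ar)
= (2.86/√64.07) / (2.86/√64.07 + 2.16/√39.95) = 0.3573/(0.3573 + 0.3417) = 0.5111.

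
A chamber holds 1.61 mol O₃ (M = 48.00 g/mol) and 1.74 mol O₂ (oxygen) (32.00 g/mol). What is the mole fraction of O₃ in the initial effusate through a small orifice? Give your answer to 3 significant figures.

Effusion rate of each component ∝ n_i/√M_i (partial pressure × 1/√M).
Mole fraction of O₃ in the effusate = (n_O₃/√M_O₃) / (n_O₃/√M_O₃ + n_O₂/√M_O₂)
= (1.61/√48.00) / (1.61/√48.00 + 1.74/√32.00) = 0.2324/(0.2324 + 0.3076) = 0.430.

0.430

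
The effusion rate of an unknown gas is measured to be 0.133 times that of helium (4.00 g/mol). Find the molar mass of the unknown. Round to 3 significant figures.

226 g/mol

By Graham's law, rate_X/rate_He = √(M_He/M_X).
0.133 = √(4.00/M_X)
M_X = 4.00 / 0.133² = 4.00 / 0.01769 = 226 g/mol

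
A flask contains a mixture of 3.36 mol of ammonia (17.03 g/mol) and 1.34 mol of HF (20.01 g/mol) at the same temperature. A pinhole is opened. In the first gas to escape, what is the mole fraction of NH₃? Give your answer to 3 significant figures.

The effusion rate of species i is ∝ p_i/√M_i ∝ n_i/√M_i.
So x_NH₃ in the escaping gas = (n_NH₃/√M_NH₃) / Σ(n_i/√M_i)
= (3.36/√17.03) / (3.36/√17.03 + 1.34/√20.01) = 0.8142/(0.8142 + 0.2996) = 0.731.

0.731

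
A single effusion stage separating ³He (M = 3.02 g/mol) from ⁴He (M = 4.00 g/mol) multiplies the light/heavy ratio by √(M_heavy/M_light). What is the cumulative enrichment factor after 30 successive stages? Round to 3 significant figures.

The single-stage factor is √(M_heavy/M_light), so 30 stages give [√(4.00/3.02)]^30 = (4.00/3.02)^(30/2).
= 1.32450^15 = 67.7.

67.7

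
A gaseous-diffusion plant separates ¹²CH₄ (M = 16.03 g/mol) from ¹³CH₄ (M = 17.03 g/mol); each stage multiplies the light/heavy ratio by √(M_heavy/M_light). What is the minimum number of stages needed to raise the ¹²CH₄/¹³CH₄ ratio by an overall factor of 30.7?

With α = √(17.03/16.03) per stage, ln α = ½ ln(1.06238) = 0.03026.
Need α^N ≥ 30.7 ⇒ N ≥ ln(30.7) / ln α = 3.424 / 0.03026 = 113.17.
Minimum whole number of stages: N = 114.

114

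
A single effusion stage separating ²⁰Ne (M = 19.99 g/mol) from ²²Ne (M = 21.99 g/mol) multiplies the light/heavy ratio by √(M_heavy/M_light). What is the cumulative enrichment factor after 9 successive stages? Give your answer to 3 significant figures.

1.54

Overall factor = α^9 with α = √(21.99/19.99), i.e. (21.99/19.99)^(9/2).
= 1.10005^(9/2) = 1.54.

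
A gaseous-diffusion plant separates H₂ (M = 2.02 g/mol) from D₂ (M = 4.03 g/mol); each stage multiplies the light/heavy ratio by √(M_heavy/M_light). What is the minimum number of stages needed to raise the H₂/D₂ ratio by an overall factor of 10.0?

7

Single-stage factor α = √(4.03/2.02), so ln α = ½ ln(1.99505) = 0.3453.
Need α^N ≥ 10.0 ⇒ N ≥ ln(10.0) / ln α = 2.303 / 0.3453 = 6.67.
Minimum whole number of stages: N = 7.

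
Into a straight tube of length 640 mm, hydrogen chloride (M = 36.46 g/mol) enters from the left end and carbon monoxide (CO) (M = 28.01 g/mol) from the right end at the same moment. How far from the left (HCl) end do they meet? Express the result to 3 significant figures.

Graham's law gives d_HCl/d_CO = rate_HCl/rate_CO = √(M_CO/M_HCl) = √(28.01/36.46) = 0.8765.
With d_HCl + d_CO = 640 mm, d_CO = 640/(1 + 0.8765) = 341.1 mm.
d_HCl = 640 − 341.1 = 299 mm.

299 mm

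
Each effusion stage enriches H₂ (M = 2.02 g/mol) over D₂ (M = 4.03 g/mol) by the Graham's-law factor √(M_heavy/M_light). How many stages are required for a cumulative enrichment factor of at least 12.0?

Single-stage factor α = √(4.03/2.02), so ln α = ½ ln(1.99505) = 0.3453.
Need α^N ≥ 12.0 ⇒ N ≥ ln(12.0) / ln α = 2.485 / 0.3453 = 7.20.
Rounding up, N = 8 stages.

8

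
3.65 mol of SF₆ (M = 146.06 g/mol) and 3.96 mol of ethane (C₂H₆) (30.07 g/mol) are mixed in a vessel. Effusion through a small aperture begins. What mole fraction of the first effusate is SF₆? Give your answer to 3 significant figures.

0.295

Each component's effusion rate ∝ (its partial pressure)·(1/√M) ∝ n_i/√M_i.
So x_SF₆ in the escaping gas = (n_SF₆/√M_SF₆) / Σ(n_i/√M_i)
= (3.65/√146.06) / (3.65/√146.06 + 3.96/√30.07) = 0.3020/(0.3020 + 0.7222) = 0.295.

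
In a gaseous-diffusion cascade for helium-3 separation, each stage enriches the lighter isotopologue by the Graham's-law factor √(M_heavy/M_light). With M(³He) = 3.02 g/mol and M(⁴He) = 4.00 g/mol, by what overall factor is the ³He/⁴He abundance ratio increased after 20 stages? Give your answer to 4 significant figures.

16.62

The single-stage factor is √(M_heavy/M_light), so 20 stages give [√(4.00/3.02)]^20 = (4.00/3.02)^(20/2).
= 1.32450^10 = 16.62.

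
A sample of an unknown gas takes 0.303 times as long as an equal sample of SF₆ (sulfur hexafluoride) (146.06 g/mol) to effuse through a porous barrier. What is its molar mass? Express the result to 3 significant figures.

Graham's law gives t_X/t_SF₆ = √(M_X/M_SF₆).
0.303 = √(M_X/146.06)
M_X = 146.06 × 0.303² = 146.06 × 0.09181 = 13.4 g/mol

13.4 g/mol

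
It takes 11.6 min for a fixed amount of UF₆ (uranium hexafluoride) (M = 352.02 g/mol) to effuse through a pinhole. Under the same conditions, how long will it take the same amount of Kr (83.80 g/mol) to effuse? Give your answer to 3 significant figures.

5.66 min

By Graham's law, t_Kr/t_UF₆ = √(M_Kr/M_UF₆) = √(83.80/352.02) = √0.2381 = 0.4879.
So the time for Kr is 11.6 × 0.4879 = 5.66 min.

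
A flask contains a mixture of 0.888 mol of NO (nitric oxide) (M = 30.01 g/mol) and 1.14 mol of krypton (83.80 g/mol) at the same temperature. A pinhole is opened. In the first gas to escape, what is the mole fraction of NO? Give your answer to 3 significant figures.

Each component's effusion rate ∝ (its partial pressure)·(1/√M) ∝ n_i/√M_i.
So x_NO in the escaping gas = (n_NO/√M_NO) / Σ(n_i/√M_i)
= (0.888/√30.01) / (0.888/√30.01 + 1.14/√83.80) = 0.1621/(0.1621 + 0.1245) = 0.566.

0.566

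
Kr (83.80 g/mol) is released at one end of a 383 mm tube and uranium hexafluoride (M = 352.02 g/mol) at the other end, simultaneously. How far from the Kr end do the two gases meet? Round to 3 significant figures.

Graham's law gives d_Kr/d_UF₆ = rate_Kr/rate_UF₆ = √(M_UF₆/M_Kr) = √(352.02/83.80) = 2.050.
With d_Kr + d_UF₆ = 383 mm, d_UF₆ = 383/(1 + 2.050) = 125.6 mm.
d_Kr = 383 − 125.6 = 257 mm.

257 mm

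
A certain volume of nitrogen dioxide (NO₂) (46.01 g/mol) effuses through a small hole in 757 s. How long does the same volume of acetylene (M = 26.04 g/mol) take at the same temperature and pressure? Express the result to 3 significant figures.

From Graham's law, t_C₂H₂/t_NO₂ = √(M_C₂H₂/M_NO₂) = √(26.04/46.01) = √0.5660 = 0.7523.
So the time for C₂H₂ is 757 × 0.7523 = 569 s.

569 s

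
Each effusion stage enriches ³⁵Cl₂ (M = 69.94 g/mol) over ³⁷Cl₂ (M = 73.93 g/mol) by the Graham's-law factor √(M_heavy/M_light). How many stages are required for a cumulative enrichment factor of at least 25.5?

117

With α = √(73.93/69.94) per stage, ln α = ½ ln(1.05705) = 0.02774.
Need α^N ≥ 25.5 ⇒ N ≥ ln(25.5) / ln α = 3.239 / 0.02774 = 116.75.
Rounding up, N = 117 stages.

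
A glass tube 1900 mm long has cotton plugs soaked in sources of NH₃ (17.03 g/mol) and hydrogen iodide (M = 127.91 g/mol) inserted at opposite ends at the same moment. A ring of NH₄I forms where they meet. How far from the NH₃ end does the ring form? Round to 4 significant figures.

1392 mm

The fronts meet when d_NH₃ + d_HI = L with d_NH₃/d_HI = √(M_HI/M_NH₃) (Graham's law). Here √(M_HI/M_NH₃) = √(127.91/17.03) = 2.741.
With d_NH₃ + d_HI = 1900 mm, d_HI = 1900/(1 + 2.741) = 507.9 mm.
d_NH₃ = 1900 − 507.9 = 1392 mm.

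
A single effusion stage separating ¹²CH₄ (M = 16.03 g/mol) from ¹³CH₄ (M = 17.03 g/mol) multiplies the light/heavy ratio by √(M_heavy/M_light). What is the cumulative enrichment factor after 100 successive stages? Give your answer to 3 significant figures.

The single-stage factor is √(M_heavy/M_light), so 100 stages give [√(17.03/16.03)]^100 = (17.03/16.03)^(100/2).
= 1.06238^50 = 20.6.

20.6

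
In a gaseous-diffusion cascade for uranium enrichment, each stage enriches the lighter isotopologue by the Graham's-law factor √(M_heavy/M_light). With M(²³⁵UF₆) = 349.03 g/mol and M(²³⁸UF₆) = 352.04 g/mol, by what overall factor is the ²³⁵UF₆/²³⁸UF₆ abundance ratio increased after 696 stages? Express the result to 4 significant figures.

Overall factor = α^696 with α = √(352.04/349.03), i.e. (352.04/349.03)^(696/2).
= 1.00862^348 = 19.85.

19.85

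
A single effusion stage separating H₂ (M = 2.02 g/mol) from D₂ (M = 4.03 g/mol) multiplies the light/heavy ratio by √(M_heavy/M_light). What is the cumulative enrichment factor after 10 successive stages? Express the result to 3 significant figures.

31.6

The single-stage factor is √(M_heavy/M_light), so 10 stages give [√(4.03/2.02)]^10 = (4.03/2.02)^(10/2).
= 1.99505^5 = 31.6.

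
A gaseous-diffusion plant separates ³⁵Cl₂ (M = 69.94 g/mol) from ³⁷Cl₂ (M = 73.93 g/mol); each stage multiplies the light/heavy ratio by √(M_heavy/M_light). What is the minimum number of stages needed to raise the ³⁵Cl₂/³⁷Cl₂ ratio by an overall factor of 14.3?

With α = √(73.93/69.94) per stage, ln α = ½ ln(1.05705) = 0.02774.
Need α^N ≥ 14.3 ⇒ N ≥ ln(14.3) / ln α = 2.660 / 0.02774 = 95.90.
So at least 96 stages are needed.

96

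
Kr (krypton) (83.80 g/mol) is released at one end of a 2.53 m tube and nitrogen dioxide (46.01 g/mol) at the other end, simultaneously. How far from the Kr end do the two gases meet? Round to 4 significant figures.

1.077 m

Graham's law gives d_Kr/d_NO₂ = rate_Kr/rate_NO₂ = √(M_NO₂/M_Kr) = √(46.01/83.80) = 0.7410.
With d_Kr + d_NO₂ = 2.53 m, d_NO₂ = 2.53/(1 + 0.7410) = 1.453 m.
d_Kr = 2.53 − 1.453 = 1.077 m.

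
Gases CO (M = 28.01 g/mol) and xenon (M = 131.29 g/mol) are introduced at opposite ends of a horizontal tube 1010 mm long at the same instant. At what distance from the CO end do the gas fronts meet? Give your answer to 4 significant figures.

Graham's law gives d_CO/d_Xe = rate_CO/rate_Xe = √(M_Xe/M_CO) = √(131.29/28.01) = 2.165.
With d_CO + d_Xe = 1010 mm, d_Xe = 1010/(1 + 2.165) = 319.1 mm.
d_CO = 1010 − 319.1 = 690.9 mm.

690.9 mm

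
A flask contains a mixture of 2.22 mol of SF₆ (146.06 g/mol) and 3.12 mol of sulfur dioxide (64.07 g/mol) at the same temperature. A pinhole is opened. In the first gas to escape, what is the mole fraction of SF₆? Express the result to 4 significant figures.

Each component's effusion rate ∝ (its partial pressure)·(1/√M) ∝ n_i/√M_i.
So x_SF₆ in the escaping gas = (n_SF₆/√M_SF₆) / Σ(n_i/√M_i)
= (2.22/√146.06) / (2.22/√146.06 + 3.12/√64.07) = 0.1837/(0.1837 + 0.3898) = 0.3203.

0.3203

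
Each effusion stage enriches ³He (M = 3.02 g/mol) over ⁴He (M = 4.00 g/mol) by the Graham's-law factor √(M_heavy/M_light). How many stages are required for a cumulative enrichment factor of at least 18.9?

21

Single-stage factor α = √(4.00/3.02), so ln α = ½ ln(1.32450) = 0.1405.
Need α^N ≥ 18.9 ⇒ N ≥ ln(18.9) / ln α = 2.939 / 0.1405 = 20.92.
Rounding up, N = 21 stages.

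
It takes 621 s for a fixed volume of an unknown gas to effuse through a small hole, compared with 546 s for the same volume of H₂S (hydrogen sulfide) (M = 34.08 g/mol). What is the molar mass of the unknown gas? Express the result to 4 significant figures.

From Graham's law, t_X/t_H₂S = √(M_X/M_H₂S).
621/546 = 1.137 = √(M_X/34.08)
M_X = 34.08 × 1.137² = 34.08 × 1.294 = 44.09 g/mol

44.09 g/mol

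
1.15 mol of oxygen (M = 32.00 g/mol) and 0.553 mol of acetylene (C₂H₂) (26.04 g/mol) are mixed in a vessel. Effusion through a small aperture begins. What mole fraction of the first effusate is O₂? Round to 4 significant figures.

0.6523

Each component's effusion rate ∝ (its partial pressure)·(1/√M) ∝ n_i/√M_i.
x_O₂(eff) = (n_O₂/√M_O₂) / (n_O₂/√M_O₂ + n_C₂H₂/√M_C₂H₂)
= (1.15/√32.00) / (1.15/√32.00 + 0.553/√26.04) = 0.2033/(0.2033 + 0.1084) = 0.6523.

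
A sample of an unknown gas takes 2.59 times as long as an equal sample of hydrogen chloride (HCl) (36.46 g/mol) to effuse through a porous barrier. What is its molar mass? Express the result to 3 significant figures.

From Graham's law, t_X/t_HCl = √(M_X/M_HCl).
2.59 = √(M_X/36.46)
M_X = 36.46 × 2.59² = 36.46 × 6.708 = 245 g/mol

245 g/mol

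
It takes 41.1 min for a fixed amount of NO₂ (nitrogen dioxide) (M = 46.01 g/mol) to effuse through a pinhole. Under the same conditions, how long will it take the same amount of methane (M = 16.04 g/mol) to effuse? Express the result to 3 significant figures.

By Graham's law, t_CH₄/t_NO₂ = √(M_CH₄/M_NO₂) = √(16.04/46.01) = √0.3486 = 0.5904.
So the time for CH₄ is 41.1 × 0.5904 = 24.3 min.

24.3 min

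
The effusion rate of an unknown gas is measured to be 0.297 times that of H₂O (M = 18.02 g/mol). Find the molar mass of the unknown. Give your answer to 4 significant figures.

204.3 g/mol

Using Graham's law: rate_X/rate_H₂O = √(M_H₂O/M_X).
0.297 = √(18.02/M_X)
M_X = 18.02 / 0.297² = 18.02 / 0.08821 = 204.3 g/mol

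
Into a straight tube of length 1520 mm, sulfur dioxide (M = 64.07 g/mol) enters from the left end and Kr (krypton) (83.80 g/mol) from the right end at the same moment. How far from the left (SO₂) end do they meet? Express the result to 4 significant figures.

810.9 mm

Graham's law gives d_SO₂/d_Kr = rate_SO₂/rate_Kr = √(M_Kr/M_SO₂) = √(83.80/64.07) = 1.144.
With d_SO₂ + d_Kr = 1520 mm, d_Kr = 1520/(1 + 1.144) = 709.1 mm.
d_SO₂ = 1520 − 709.1 = 810.9 mm.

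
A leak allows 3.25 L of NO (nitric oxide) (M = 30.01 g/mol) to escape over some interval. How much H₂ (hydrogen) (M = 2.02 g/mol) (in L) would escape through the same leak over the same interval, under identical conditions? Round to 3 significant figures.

Since effusion rate ∝ 1/√M, rate_H₂/rate_NO = √(M_NO/M_H₂) = √(30.01/2.02) = √14.86 = 3.854.
So the volume for H₂ is 3.25 × 3.854 = 12.5 L.

12.5 L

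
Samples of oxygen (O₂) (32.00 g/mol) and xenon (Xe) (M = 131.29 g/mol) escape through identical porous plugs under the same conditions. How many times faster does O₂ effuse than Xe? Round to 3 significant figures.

From Graham's law, rate_O₂/rate_Xe = √(M_Xe/M_O₂) = √(131.29/32.00) = √4.103 = 2.03.

2.03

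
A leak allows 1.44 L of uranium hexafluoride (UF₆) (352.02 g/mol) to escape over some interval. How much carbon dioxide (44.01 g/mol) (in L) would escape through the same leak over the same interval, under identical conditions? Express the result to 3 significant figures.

4.07 L

By Graham's law, rate_CO₂/rate_UF₆ = √(M_UF₆/M_CO₂) = √(352.02/44.01) = √7.999 = 2.828.
So the volume for CO₂ is 1.44 × 2.828 = 4.07 L.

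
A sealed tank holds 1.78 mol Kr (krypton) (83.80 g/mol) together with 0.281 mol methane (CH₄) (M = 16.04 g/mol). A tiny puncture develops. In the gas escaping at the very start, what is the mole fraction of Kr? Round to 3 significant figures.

Effusion rate of each component ∝ n_i/√M_i (partial pressure × 1/√M).
So x_Kr in the escaping gas = (n_Kr/√M_Kr) / Σ(n_i/√M_i)
= (1.78/√83.80) / (1.78/√83.80 + 0.281/√16.04) = 0.1944/(0.1944 + 0.07016) = 0.735.

0.735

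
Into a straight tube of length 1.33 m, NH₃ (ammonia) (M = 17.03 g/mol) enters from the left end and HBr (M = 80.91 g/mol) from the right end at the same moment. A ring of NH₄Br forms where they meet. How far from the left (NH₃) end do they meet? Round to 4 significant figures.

0.9117 m

Graham's law gives d_NH₃/d_HBr = rate_NH₃/rate_HBr = √(M_HBr/M_NH₃) = √(80.91/17.03) = 2.180.
With d_NH₃ + d_HBr = 1.33 m, d_HBr = 1.33/(1 + 2.180) = 0.4183 m.
d_NH₃ = 1.33 − 0.4183 = 0.9117 m.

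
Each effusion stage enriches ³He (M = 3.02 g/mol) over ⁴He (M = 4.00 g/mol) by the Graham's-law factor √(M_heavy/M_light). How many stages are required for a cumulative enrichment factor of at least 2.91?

Single-stage factor α = √(4.00/3.02), so ln α = ½ ln(1.32450) = 0.1405.
Need α^N ≥ 2.91 ⇒ N ≥ ln(2.91) / ln α = 1.068 / 0.1405 = 7.60.
Minimum whole number of stages: N = 8.

8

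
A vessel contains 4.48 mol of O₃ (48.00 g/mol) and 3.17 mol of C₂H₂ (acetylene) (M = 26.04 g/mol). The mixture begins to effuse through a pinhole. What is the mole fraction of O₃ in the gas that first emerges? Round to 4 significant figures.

0.5100

Effusion rate of each component ∝ n_i/√M_i (partial pressure × 1/√M).
x_O₃(eff) = (n_O₃/√M_O₃) / (n_O₃/√M_O₃ + n_C₂H₂/√M_C₂H₂)
= (4.48/√48.00) / (4.48/√48.00 + 3.17/√26.04) = 0.6466/(0.6466 + 0.6212) = 0.5100.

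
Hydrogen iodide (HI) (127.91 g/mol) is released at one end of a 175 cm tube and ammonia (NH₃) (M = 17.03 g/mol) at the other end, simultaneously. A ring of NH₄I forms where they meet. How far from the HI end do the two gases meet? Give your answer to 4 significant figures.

Distances travelled in equal time are proportional to diffusion rates, so d_HI/d_NH₃ = √(M_NH₃/M_HI) = √(17.03/127.91) = 0.3649.
With d_HI + d_NH₃ = 175 cm, d_NH₃ = 175/(1 + 0.3649) = 128.2 cm.
d_HI = 175 − 128.2 = 46.78 cm.

46.78 cm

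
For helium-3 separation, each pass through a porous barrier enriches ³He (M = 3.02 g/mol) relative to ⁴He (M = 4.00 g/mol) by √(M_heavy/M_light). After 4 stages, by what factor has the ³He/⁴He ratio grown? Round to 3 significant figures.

1.75

Overall factor = α^4 with α = √(4.00/3.02), i.e. (4.00/3.02)^(4/2).
= 1.32450^2 = 1.75.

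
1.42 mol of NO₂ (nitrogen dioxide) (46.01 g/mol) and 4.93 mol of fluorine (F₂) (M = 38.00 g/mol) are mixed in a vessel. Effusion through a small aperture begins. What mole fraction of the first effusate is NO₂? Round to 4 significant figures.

0.2075

Effusion rate of each component ∝ n_i/√M_i (partial pressure × 1/√M).
x_NO₂(eff) = (n_NO₂/√M_NO₂) / (n_NO₂/√M_NO₂ + n_F₂/√M_F₂)
= (1.42/√46.01) / (1.42/√46.01 + 4.93/√38.00) = 0.2093/(0.2093 + 0.7998) = 0.2075.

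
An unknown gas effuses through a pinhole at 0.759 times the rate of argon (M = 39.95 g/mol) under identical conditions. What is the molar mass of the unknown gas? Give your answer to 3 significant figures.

69.3 g/mol

From Graham's law, rate_X/rate_Ar = √(M_Ar/M_X).
0.759 = √(39.95/M_X)
M_X = 39.95 / 0.759² = 39.95 / 0.5761 = 69.3 g/mol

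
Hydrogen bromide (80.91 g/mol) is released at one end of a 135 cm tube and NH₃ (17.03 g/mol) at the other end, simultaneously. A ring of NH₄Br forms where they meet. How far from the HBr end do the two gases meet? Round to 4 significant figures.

Distances travelled in equal time are proportional to diffusion rates, so d_HBr/d_NH₃ = √(M_NH₃/M_HBr) = √(17.03/80.91) = 0.4588.
With d_HBr + d_NH₃ = 135 cm, d_NH₃ = 135/(1 + 0.4588) = 92.54 cm.
d_HBr = 135 − 92.54 = 42.46 cm.

42.46 cm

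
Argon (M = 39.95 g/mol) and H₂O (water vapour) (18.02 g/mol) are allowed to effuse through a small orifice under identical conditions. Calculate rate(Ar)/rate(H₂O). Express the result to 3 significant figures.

From Graham's law, rate_Ar/rate_H₂O = √(M_H₂O/M_Ar) = √(18.02/39.95) = √0.4511 = 0.672.

0.672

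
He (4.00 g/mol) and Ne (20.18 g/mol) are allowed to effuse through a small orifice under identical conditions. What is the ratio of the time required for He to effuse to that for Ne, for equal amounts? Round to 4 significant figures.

Since effusion rate ∝ 1/√M, t_He/t_Ne = √(M_He/M_Ne) = √(4.00/20.18) = √0.1982 = 0.4452.

0.4452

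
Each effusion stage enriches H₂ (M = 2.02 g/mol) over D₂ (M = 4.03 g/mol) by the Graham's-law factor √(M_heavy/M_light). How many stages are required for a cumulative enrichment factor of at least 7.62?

6

Single-stage factor α = √(4.03/2.02), so ln α = ½ ln(1.99505) = 0.3453.
Need α^N ≥ 7.62 ⇒ N ≥ ln(7.62) / ln α = 2.031 / 0.3453 = 5.88.
Rounding up, N = 6 stages.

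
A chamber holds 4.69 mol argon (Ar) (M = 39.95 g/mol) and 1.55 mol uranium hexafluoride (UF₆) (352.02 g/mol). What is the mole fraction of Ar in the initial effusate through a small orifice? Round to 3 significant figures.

Each component's effusion rate ∝ (its partial pressure)·(1/√M) ∝ n_i/√M_i.
So x_Ar in the escaping gas = (n_Ar/√M_Ar) / Σ(n_i/√M_i)
= (4.69/√39.95) / (4.69/√39.95 + 1.55/√352.02) = 0.7420/(0.7420 + 0.08261) = 0.900.

0.900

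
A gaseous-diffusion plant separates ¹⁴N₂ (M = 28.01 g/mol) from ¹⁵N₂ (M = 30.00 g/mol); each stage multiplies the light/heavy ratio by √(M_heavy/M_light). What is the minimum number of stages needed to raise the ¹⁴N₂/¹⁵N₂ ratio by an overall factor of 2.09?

With α = √(30.00/28.01) per stage, ln α = ½ ln(1.07105) = 0.03432.
Need α^N ≥ 2.09 ⇒ N ≥ ln(2.09) / ln α = 0.7372 / 0.03432 = 21.48.
So at least 22 stages are needed.

22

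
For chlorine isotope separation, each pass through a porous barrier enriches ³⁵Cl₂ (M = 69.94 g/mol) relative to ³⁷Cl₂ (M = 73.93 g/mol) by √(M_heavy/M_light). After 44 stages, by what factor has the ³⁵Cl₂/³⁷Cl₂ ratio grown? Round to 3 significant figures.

3.39

After 44 stages the ratio has grown by (√(73.93/69.94))^44 = (73.93/69.94)^(44/2).
= 1.05705^22 = 3.39.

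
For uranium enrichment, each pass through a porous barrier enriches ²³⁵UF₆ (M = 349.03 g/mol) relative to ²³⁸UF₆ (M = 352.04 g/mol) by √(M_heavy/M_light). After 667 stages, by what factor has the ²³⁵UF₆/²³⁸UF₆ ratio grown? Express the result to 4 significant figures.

17.53

Overall factor = α^667 with α = √(352.04/349.03), i.e. (352.04/349.03)^(667/2).
= 1.00862^(667/2) = 17.53.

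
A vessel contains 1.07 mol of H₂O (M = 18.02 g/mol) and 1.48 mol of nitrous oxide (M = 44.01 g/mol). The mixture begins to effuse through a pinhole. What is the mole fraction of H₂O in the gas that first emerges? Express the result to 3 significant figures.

0.530

Each component's effusion rate ∝ (its partial pressure)·(1/√M) ∝ n_i/√M_i.
x_H₂O(eff) = (n_H₂O/√M_H₂O) / (n_H₂O/√M_H₂O + n_N₂O/√M_N₂O)
= (1.07/√18.02) / (1.07/√18.02 + 1.48/√44.01) = 0.2521/(0.2521 + 0.2231) = 0.530.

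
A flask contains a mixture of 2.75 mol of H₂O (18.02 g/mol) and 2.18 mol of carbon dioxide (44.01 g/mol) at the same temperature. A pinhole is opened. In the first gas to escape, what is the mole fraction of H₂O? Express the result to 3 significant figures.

0.663

Effusion rate of each component ∝ n_i/√M_i (partial pressure × 1/√M).
Mole fraction of H₂O in the effusate = (n_H₂O/√M_H₂O) / (n_H₂O/√M_H₂O + n_CO₂/√M_CO₂)
= (2.75/√18.02) / (2.75/√18.02 + 2.18/√44.01) = 0.6478/(0.6478 + 0.3286) = 0.663.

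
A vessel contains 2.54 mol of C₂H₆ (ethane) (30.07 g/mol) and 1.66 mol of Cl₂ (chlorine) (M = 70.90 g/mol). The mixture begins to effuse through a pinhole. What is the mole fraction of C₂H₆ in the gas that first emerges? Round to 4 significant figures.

The effusion rate of species i is ∝ p_i/√M_i ∝ n_i/√M_i.
So x_C₂H₆ in the escaping gas = (n_C₂H₆/√M_C₂H₆) / Σ(n_i/√M_i)
= (2.54/√30.07) / (2.54/√30.07 + 1.66/√70.90) = 0.4632/(0.4632 + 0.1971) = 0.7015.

0.7015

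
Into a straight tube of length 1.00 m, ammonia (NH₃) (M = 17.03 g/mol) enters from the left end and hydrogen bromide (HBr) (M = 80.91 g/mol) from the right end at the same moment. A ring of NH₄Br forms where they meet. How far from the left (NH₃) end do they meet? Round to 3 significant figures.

0.686 m

The fronts meet when d_NH₃ + d_HBr = L with d_NH₃/d_HBr = √(M_HBr/M_NH₃) (Graham's law). Here √(M_HBr/M_NH₃) = √(80.91/17.03) = 2.180.
With d_NH₃ + d_HBr = 1.00 m, d_HBr = 1.00/(1 + 2.180) = 0.3145 m.
d_NH₃ = 1.00 − 0.3145 = 0.686 m.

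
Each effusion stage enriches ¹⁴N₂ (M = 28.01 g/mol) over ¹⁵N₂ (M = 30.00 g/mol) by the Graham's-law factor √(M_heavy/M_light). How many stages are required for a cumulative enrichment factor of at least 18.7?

Single-stage factor α = √(30.00/28.01), so ln α = ½ ln(1.07105) = 0.03432.
Need α^N ≥ 18.7 ⇒ N ≥ ln(18.7) / ln α = 2.929 / 0.03432 = 85.34.
Rounding up, N = 86 stages.

86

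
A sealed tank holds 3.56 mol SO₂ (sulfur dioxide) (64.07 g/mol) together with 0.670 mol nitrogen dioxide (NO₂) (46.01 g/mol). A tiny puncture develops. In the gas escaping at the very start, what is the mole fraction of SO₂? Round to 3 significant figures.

The effusion rate of species i is ∝ p_i/√M_i ∝ n_i/√M_i.
So x_SO₂ in the escaping gas = (n_SO₂/√M_SO₂) / Σ(n_i/√M_i)
= (3.56/√64.07) / (3.56/√64.07 + 0.670/√46.01) = 0.4448/(0.4448 + 0.09878) = 0.818.

0.818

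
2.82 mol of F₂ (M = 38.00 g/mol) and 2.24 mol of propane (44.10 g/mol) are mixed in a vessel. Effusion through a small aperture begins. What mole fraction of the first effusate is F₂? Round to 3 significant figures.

0.576

Each component's effusion rate ∝ (its partial pressure)·(1/√M) ∝ n_i/√M_i.
Mole fraction of F₂ in the effusate = (n_F₂/√M_F₂) / (n_F₂/√M_F₂ + n_C₃H₈/√M_C₃H₈)
= (2.82/√38.00) / (2.82/√38.00 + 2.24/√44.10) = 0.4575/(0.4575 + 0.3373) = 0.576.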